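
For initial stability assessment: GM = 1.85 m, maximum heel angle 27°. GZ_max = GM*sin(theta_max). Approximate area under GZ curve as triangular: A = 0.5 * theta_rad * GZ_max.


Formula: GZ_max = GM * sin(theta); Area = 0.5 * theta_rad * GZ_max
Step 1 — GZ_max = 1.85 * sin(27°) = 1.85 * 0.45399 = 0.839882 m
Step 2 — theta_rad = 27 * pi/180 = 0.471239 rad
Step 3 — Area = 0.5 * 0.471239 * 0.839882 ≈ 0.19789 m·rad (5 s.f.)

0.19789 m·rad


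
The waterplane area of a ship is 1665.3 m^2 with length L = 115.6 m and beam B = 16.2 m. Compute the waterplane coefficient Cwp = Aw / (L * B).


Formula: Cwp = Aw / (L * B)
Step 1 — L * B = 115.6 * 16.2 = 1872.72 m^2
Step 2 — Cwp = 1665.3 / 1872.72 ≈ 0.88924 (5 s.f.)

0.88924


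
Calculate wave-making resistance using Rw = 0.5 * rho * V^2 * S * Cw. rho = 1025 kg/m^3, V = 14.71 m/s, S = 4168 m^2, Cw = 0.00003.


Formula: Rw = 0.5 * rho * V^2 * S * Cw
Step 1 — V^2 = 14.71^2 = 216.3841
Step 2 — 0.5 * rho * V^2 = 0.5 * 1025 * 216.3841 = 110896.85125
Step 3 — Rw = 110896.85125 * 4168 * 0.00003 ≈ 13867 N (5 s.f.)

13867 N


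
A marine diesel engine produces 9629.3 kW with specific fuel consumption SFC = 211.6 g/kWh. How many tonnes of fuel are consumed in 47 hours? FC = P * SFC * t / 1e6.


Formula: FC (tonnes) = P * SFC * t / 1,000,000
Step 1 — P * SFC * t = 9629.3 * 211.6 * 47 = 95765314.36 g
Step 2 — FC (tonnes) = 95765314.36 / 1,000,000 ≈ 95.765 tonnes (5 s.f.)

95.765 tonnes


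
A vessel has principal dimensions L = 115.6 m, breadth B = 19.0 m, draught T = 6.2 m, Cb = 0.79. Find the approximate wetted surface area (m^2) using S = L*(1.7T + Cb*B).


Formula: S = 1.7*L*T + V/T with V = Cb*L*B*T, i.e. S = L * (1.7*T + Cb*B)
Step 1 — 1.7*T = 1.7 * 6.2 = 10.54 m
Step 2 — Cb*B = 0.79 * 19.0 = 15.01 m
Step 3 — 1.7*T + Cb*B = 10.54 + 15.01 = 25.55 m
Step 4 — S = 115.6 * 25.55 ≈ 2953.6 m^2 (5 s.f.)

2953.6 m^2


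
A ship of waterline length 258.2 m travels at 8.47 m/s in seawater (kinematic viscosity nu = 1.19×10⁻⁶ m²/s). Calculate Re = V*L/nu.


Formula: Re = V * L / nu
Step 1 — V * L = 8.47 * 258.2 = 2186.954 m^2/s
Step 2 — Re = 2186.954 / 1.19e-6 = 1.84e+09

1.84e+09


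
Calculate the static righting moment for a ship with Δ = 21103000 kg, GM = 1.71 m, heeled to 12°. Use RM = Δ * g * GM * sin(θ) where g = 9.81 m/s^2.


Formula: GZ = GM * sin(theta); RM = disp * g * GZ
Step 1 — GZ = 1.71 * sin(12°) = 1.71 * 0.207912 = 0.35553 m
Step 2 — RM = 21103000 * 9.81 * 0.35553 ≈ 73602000 N·m (5 s.f.)

73602000 N·m


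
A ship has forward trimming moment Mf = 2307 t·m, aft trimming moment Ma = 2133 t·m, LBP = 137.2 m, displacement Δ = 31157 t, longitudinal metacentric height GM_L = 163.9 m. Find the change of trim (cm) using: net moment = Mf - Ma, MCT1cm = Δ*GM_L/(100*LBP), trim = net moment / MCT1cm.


Formula: net trimming moment = Mf - Ma; MCT1cm = Δ*GM_L/(100*LBP); trim = net moment / MCT1cm
Step 1 — net trimming moment = 2307 - 2133 = 174 t·m
Step 2 — MCT1cm = 31157 * 163.9 / (100 * 137.2) = 372.2035 t·m/cm
Step 3 — trim = 174 / 372.2035 ≈ 0.46749 cm (5 s.f.)

0.46749 cm


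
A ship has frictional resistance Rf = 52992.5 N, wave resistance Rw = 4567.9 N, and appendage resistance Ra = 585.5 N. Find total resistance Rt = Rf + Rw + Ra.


Formula: Rt = Rf + Rw + Ra
Substituting: Rt = 52992.5 + 4567.9 + 585.5
Result: Rt = 58145.9 N

58145.9 N


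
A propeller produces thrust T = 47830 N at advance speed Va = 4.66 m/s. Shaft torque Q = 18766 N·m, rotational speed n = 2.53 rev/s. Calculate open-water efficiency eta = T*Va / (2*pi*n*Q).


Formula: eta = T * Va / (2 * pi * n * Q)
Step 1 — numerator = T * Va = 47830 * 4.66 = 222887.8
Step 2 — 2 * pi * n = 2 * pi * 2.53 = 15.896459
Step 3 — denominator = 15.896459 * 18766 = 298312.95
Step 4 — eta = 222887.8 / 298312.95 ≈ 0.74716 (5 s.f.)

0.74716


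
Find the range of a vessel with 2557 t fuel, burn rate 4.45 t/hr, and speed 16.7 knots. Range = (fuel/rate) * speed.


Formula: endurance = fuel / rate; range = endurance * speed
Step 1 — endurance = 2557 / 4.45 = 574.6067 hours
Step 2 — range = 574.6067 * 16.7 ≈ 9595.9 nautical miles (5 s.f.)

9595.9 NM


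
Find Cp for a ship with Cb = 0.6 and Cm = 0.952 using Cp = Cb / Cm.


Formula: Cp = Cb / Cm
Substituting: Cp = 0.6 / 0.952
Result: Cp ≈ 0.63025 (5 s.f.)

0.63025


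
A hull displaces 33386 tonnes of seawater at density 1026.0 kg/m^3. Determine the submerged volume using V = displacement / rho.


Formula: V = mass / rho
Step 1 — convert tonnes to kg: 33386 t * 1000 = 33386000 kg
Step 2 — V = 33386000 / 1026.0 ≈ 32540 m^3 (5 s.f.)

32540 m^3


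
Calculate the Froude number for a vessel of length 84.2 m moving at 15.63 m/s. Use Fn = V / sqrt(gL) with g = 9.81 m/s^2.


Formula: Fn = V / sqrt(g * L)
Step 1 — g * L = 9.81 * 84.2 = 826.002
Step 2 — sqrt(g * L) = sqrt(826.002) = 28.740251
Step 3 — Fn = 15.63 / 28.740251 ≈ 0.54384 (5 s.f.)

0.54384


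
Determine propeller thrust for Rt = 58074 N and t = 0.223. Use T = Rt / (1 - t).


Formula: T = Rt / (1 - t)
Step 1 — (1 - t) = 1 - 0.223 = 0.777
Step 2 — T = 58074 / 0.777 ≈ 74741 N (5 s.f.)

74741 N


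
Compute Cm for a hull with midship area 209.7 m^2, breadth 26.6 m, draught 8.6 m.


Formula: Cm = Am / (B * T)
Step 1 — B * T = 26.6 * 8.6 = 228.76 m^2
Step 2 — Cm = 209.7 / 228.76 ≈ 0.91668 (5 s.f.)

0.91668


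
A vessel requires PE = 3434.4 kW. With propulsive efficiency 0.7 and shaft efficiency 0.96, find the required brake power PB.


Formula: PB = PE / (eta_D * eta_S)
Step 1 — combined efficiency = eta_D * eta_S = 0.7 * 0.96 = 0.672
Step 2 — PB = 3434.4 / 0.672 ≈ 5110.7 kW (5 s.f.)

5110.7 kW


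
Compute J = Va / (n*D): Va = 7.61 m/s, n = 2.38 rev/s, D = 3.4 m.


Formula: J = Va / (n * D)
Step 1 — n * D = 2.38 * 3.4 = 8.092
Step 2 — J = 7.61 / 8.092 ≈ 0.94043 (5 s.f.)

0.94043


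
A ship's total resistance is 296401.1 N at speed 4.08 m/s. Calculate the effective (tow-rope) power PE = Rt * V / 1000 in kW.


Formula: PE = Rt * V / 1000 (kW)
Step 1 — PE (W) = 296401.1 * 4.08 = 1209316.488 W
Step 2 — PE (kW) = 1209316.488 / 1000 ≈ 1209.3 kW (5 s.f.)

1209.3 kW


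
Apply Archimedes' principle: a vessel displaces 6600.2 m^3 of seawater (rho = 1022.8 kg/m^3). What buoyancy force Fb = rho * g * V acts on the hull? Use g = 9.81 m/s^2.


Formula: Fb = rho * g * V
Substituting: Fb = 1022.8 * 9.81 * 6600.2
Intermediate: 1022.8 * 9.81 = 10033.668
Result: Fb = 10033.668 * 6600.2 ≈ 66224000 N (5 s.f.)

66224000 N


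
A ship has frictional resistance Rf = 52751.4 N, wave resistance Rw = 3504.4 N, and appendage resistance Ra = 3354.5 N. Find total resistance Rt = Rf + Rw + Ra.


Formula: Rt = Rf + Rw + Ra
Substituting: Rt = 52751.4 + 3504.4 + 3354.5
Result: Rt = 59610.3 N

59610.3 N


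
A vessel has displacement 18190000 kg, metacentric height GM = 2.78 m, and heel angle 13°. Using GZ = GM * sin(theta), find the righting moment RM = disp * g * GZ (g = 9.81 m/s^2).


Formula: GZ = GM * sin(theta); RM = disp * g * GZ
Step 1 — GZ = 2.78 * sin(13°) = 2.78 * 0.224951 = 0.625364 m
Step 2 — RM = 18190000 * 9.81 * 0.625364 ≈ 111590000 N·m (5 s.f.)

111590000 N·m


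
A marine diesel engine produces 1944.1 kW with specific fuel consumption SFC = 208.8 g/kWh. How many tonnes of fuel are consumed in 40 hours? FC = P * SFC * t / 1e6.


Formula: FC (tonnes) = P * SFC * t / 1,000,000
Step 1 — P * SFC * t = 1944.1 * 208.8 * 40 = 16237123.2 g
Step 2 — FC (tonnes) = 16237123.2 / 1,000,000 ≈ 16.237 tonnes (5 s.f.)

16.237 tonnes


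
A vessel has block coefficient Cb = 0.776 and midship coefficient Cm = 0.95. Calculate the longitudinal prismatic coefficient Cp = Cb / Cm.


Formula: Cp = Cb / Cm
Substituting: Cp = 0.776 / 0.95
Result: Cp ≈ 0.81684 (5 s.f.)

0.81684


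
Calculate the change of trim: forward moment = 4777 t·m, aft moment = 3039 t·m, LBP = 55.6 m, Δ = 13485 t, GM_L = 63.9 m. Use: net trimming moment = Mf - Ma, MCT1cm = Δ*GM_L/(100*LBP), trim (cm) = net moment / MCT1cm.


Formula: net trimming moment = Mf - Ma; MCT1cm = Δ*GM_L/(100*LBP); trim = net moment / MCT1cm
Step 1 — net trimming moment = 4777 - 3039 = 1738 t·m
Step 2 — MCT1cm = 13485 * 63.9 / (100 * 55.6) = 154.9805 t·m/cm
Step 3 — trim = 1738 / 154.9805 ≈ 11.214 cm (5 s.f.)

11.214 cm


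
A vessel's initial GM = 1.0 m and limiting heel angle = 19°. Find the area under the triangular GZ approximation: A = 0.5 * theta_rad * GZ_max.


Formula: GZ_max = GM * sin(theta); Area = 0.5 * theta_rad * GZ_max
Step 1 — GZ_max = 1.0 * sin(19°) = 1.0 * 0.325568 = 0.325568 m
Step 2 — theta_rad = 19 * pi/180 = 0.331613 rad
Step 3 — Area = 0.5 * 0.331613 * 0.325568 ≈ 0.053981 m·rad (5 s.f.)

0.053981 m·rad


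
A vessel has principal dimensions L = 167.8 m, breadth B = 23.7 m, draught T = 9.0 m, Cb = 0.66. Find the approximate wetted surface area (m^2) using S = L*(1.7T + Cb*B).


Formula: S = 1.7*L*T + V/T with V = Cb*L*B*T, i.e. S = L * (1.7*T + Cb*B)
Step 1 — 1.7*T = 1.7 * 9.0 = 15.3 m
Step 2 — Cb*B = 0.66 * 23.7 = 15.642 m
Step 3 — 1.7*T + Cb*B = 15.3 + 15.642 = 30.942 m
Step 4 — S = 167.8 * 30.942 ≈ 5192.1 m^2 (5 s.f.)

5192.1 m^2


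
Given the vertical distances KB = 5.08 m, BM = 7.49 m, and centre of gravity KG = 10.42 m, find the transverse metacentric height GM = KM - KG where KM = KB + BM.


Formula: GM = KB + BM - KG
Step 1 — KM = KB + BM = 5.08 + 7.49 = 12.57 m
Step 2 — GM = KM - KG = 12.57 - 10.42 = 2.15 m

2.15 m


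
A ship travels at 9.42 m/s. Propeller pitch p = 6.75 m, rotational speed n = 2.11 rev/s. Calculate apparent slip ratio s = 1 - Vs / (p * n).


Formula: s = 1 - Vs / (p * n)
Step 1 — p * n = 6.75 * 2.11 = 14.2425
Step 2 — Vs / (p*n) = 9.42 / 14.2425 = 0.661401 (6 d.p.)
Step 3 — s = 1 - 0.661401 = 0.338599

0.338599


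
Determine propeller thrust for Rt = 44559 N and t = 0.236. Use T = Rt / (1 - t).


Formula: T = Rt / (1 - t)
Step 1 — (1 - t) = 1 - 0.236 = 0.764
Step 2 — T = 44559 / 0.764 ≈ 58323 N (5 s.f.)

58323 N


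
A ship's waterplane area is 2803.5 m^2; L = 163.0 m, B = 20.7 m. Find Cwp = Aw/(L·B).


Formula: Cwp = Aw / (L * B)
Step 1 — L * B = 163.0 * 20.7 = 3374.1 m^2
Step 2 — Cwp = 2803.5 / 3374.1 ≈ 0.83089 (5 s.f.)

0.83089


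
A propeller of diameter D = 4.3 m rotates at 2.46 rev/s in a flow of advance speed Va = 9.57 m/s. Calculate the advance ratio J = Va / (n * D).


Formula: J = Va / (n * D)
Step 1 — n * D = 2.46 * 4.3 = 10.578
Step 2 — J = 9.57 / 10.578 ≈ 0.90471 (5 s.f.)

0.90471


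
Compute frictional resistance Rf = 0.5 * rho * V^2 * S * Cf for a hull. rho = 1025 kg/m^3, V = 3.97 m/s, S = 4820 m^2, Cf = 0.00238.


Formula: Rf = 0.5 * rho * V^2 * S * Cf
Step 1 — V^2 = 3.97^2 = 15.7609
Step 2 — 0.5 * rho * V^2 = 0.5 * 1025 * 15.7609 = 8077.46125
Step 3 — Rf = 8077.46125 * 4820 * 0.00238 ≈ 92661 N (5 s.f.)

92661 N


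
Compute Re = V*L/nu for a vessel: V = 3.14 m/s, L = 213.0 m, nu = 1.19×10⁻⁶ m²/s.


Formula: Re = V * L / nu
Step 1 — V * L = 3.14 * 213.0 = 668.82 m^2/s
Step 2 — Re = 668.82 / 1.19e-6 = 5.62e+08

5.62e+08


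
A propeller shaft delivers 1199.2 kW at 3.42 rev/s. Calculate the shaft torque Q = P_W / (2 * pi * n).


Formula: Q = P_W / (2 * pi * n)
Step 1 — P_W = 1199.2 kW * 1000 = 1199200.0 W
Step 2 — 2 * pi * n = 2 * pi * 3.42 = 21.488494
Step 3 — Q = 1199200.0 / 21.488494 ≈ 55807 N·m (5 s.f.)

55807 N·m


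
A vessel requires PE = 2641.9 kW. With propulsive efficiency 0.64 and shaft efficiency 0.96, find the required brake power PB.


Formula: PB = PE / (eta_D * eta_S)
Step 1 — combined efficiency = eta_D * eta_S = 0.64 * 0.96 = 0.6144
Step 2 — PB = 2641.9 / 0.6144 ≈ 4300.0 kW (5 s.f.)

4300.0 kW


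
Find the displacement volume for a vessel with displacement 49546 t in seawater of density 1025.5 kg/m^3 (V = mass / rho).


Formula: V = mass / rho
Step 1 — convert tonnes to kg: 49546 t * 1000 = 49546000 kg
Step 2 — V = 49546000 / 1025.5 ≈ 48314 m^3 (5 s.f.)

48314 m^3


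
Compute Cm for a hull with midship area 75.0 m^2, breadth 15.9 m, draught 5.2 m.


Formula: Cm = Am / (B * T)
Step 1 — B * T = 15.9 * 5.2 = 82.68 m^2
Step 2 — Cm = 75.0 / 82.68 ≈ 0.90711 (5 s.f.)

0.90711


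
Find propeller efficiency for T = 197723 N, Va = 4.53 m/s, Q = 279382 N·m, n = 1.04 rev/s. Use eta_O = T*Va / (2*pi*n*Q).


Formula: eta = T * Va / (2 * pi * n * Q)
Step 1 — numerator = T * Va = 197723 * 4.53 = 895685.19
Step 2 — 2 * pi * n = 2 * pi * 1.04 = 6.534513
Step 3 — denominator = 6.534513 * 279382 = 1825625.31
Step 4 — eta = 895685.19 / 1825625.31 ≈ 0.49062 (5 s.f.)

0.49062


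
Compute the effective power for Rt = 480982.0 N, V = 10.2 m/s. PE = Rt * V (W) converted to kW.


Formula: PE = Rt * V / 1000 (kW)
Step 1 — PE (W) = 480982.0 * 10.2 = 4906016.4 W
Step 2 — PE (kW) = 4906016.4 / 1000 ≈ 4906.0 kW (5 s.f.)

4906.0 kW


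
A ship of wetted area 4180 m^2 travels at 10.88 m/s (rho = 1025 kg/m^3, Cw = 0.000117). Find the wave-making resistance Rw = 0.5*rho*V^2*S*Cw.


Formula: Rw = 0.5 * rho * V^2 * S * Cw
Step 1 — V^2 = 10.88^2 = 118.3744
Step 2 — 0.5 * rho * V^2 = 0.5 * 1025 * 118.3744 = 60666.88
Step 3 — Rw = 60666.88 * 4180 * 0.000117 ≈ 29670 N (5 s.f.)

29670 N


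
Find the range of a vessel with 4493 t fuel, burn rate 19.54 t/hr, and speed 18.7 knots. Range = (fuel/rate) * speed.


Formula: endurance = fuel / rate; range = endurance * speed
Step 1 — endurance = 4493 / 19.54 = 229.9386 hours
Step 2 — range = 229.9386 * 18.7 ≈ 4299.9 nautical miles (5 s.f.)

4299.9 NM


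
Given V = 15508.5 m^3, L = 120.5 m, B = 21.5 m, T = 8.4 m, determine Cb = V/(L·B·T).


Formula: Cb = V / (L * B * T)
Step 1 — L * B * T = 120.5 * 21.5 * 8.4 = 21762.3 m^3
Step 2 — Cb = 15508.5 / 21762.3 ≈ 0.71263 (5 s.f.)

0.71263


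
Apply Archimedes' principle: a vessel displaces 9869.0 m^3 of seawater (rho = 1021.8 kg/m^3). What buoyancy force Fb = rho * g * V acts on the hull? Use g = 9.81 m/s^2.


Formula: Fb = rho * g * V
Substituting: Fb = 1021.8 * 9.81 * 9869.0
Intermediate: 1021.8 * 9.81 = 10023.858
Result: Fb = 10023.858 * 9869.0 ≈ 98925000 N (5 s.f.)

98925000 N


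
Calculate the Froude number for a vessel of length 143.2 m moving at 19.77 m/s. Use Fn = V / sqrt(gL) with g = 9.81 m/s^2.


Formula: Fn = V / sqrt(g * L)
Step 1 — g * L = 9.81 * 143.2 = 1404.792
Step 2 — sqrt(g * L) = sqrt(1404.792) = 37.480555
Step 3 — Fn = 19.77 / 37.480555 ≈ 0.52747 (5 s.f.)

0.52747


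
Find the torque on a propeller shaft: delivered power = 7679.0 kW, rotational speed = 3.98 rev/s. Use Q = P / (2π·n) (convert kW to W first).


Formula: Q = P_W / (2 * pi * n)
Step 1 — P_W = 7679.0 kW * 1000 = 7679000.0 W
Step 2 — 2 * pi * n = 2 * pi * 3.98 = 25.007078
Step 3 — Q = 7679000.0 / 25.007078 ≈ 307070 N·m (5 s.f.)

307070 N·m


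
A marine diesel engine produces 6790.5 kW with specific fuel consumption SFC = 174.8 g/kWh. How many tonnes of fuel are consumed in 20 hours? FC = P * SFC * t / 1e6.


Formula: FC (tonnes) = P * SFC * t / 1,000,000
Step 1 — P * SFC * t = 6790.5 * 174.8 * 20 = 23739588.0 g
Step 2 — FC (tonnes) = 23739588.0 / 1,000,000 ≈ 23.740 tonnes (5 s.f.)

23.740 tonnes


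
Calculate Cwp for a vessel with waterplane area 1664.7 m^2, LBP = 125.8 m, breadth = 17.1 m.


Formula: Cwp = Aw / (L * B)
Step 1 — L * B = 125.8 * 17.1 = 2151.18 m^2
Step 2 — Cwp = 1664.7 / 2151.18 ≈ 0.77385 (5 s.f.)

0.77385


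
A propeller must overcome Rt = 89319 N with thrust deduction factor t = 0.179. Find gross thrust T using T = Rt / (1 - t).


Formula: T = Rt / (1 - t)
Step 1 — (1 - t) = 1 - 0.179 = 0.821
Step 2 — T = 89319 / 0.821 ≈ 108790 N (5 s.f.)

108790 N


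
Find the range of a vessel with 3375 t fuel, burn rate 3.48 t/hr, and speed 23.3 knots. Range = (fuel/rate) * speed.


Formula: endurance = fuel / rate; range = endurance * speed
Step 1 — endurance = 3375 / 3.48 = 969.8276 hours
Step 2 — range = 969.8276 * 23.3 ≈ 22597 nautical miles (5 s.f.)

22597 NM


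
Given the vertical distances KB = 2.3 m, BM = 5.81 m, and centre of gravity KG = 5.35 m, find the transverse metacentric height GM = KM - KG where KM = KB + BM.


Formula: GM = KB + BM - KG
Step 1 — KM = KB + BM = 2.3 + 5.81 = 8.11 m
Step 2 — GM = KM - KG = 8.11 - 5.35 = 2.76 m

2.76 m


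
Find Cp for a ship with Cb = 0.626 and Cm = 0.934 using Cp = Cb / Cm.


Formula: Cp = Cb / Cm
Substituting: Cp = 0.626 / 0.934
Result: Cp ≈ 0.67024 (5 s.f.)

0.67024


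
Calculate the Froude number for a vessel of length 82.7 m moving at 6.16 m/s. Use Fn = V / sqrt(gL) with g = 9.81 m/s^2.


Formula: Fn = V / sqrt(g * L)
Step 1 — g * L = 9.81 * 82.7 = 811.287
Step 2 — sqrt(g * L) = sqrt(811.287) = 28.4831
Step 3 — Fn = 6.16 / 28.4831 ≈ 0.21627 (5 s.f.)

0.21627


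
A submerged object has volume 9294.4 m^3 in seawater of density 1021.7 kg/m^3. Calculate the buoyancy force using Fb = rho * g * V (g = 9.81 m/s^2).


Formula: Fb = rho * g * V
Substituting: Fb = 1021.7 * 9.81 * 9294.4
Intermediate: 1021.7 * 9.81 = 10022.877
Result: Fb = 10022.877 * 9294.4 ≈ 93157000 N (5 s.f.)

93157000 N


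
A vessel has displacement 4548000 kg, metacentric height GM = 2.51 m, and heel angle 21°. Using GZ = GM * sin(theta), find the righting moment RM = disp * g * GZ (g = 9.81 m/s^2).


Formula: GZ = GM * sin(theta); RM = disp * g * GZ
Step 1 — GZ = 2.51 * sin(21°) = 2.51 * 0.358368 = 0.899504 m
Step 2 — RM = 4548000 * 9.81 * 0.899504 ≈ 40132000 N·m (5 s.f.)

40132000 N·m


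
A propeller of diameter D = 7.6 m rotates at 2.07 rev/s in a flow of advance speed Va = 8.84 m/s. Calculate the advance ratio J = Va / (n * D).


Formula: J = Va / (n * D)
Step 1 — n * D = 2.07 * 7.6 = 15.732
Step 2 — J = 8.84 / 15.732 ≈ 0.56191 (5 s.f.)

0.56191


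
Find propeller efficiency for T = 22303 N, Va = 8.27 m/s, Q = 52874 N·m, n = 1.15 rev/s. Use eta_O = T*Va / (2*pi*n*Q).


Formula: eta = T * Va / (2 * pi * n * Q)
Step 1 — numerator = T * Va = 22303 * 8.27 = 184445.81
Step 2 — 2 * pi * n = 2 * pi * 1.15 = 7.225663
Step 3 — denominator = 7.225663 * 52874 = 382049.71
Step 4 — eta = 184445.81 / 382049.71 ≈ 0.48278 (5 s.f.)

0.48278


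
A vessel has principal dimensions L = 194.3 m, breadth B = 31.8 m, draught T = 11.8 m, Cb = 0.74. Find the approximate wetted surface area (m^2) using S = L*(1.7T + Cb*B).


Formula: S = 1.7*L*T + V/T with V = Cb*L*B*T, i.e. S = L * (1.7*T + Cb*B)
Step 1 — 1.7*T = 1.7 * 11.8 = 20.06 m
Step 2 — Cb*B = 0.74 * 31.8 = 23.532 m
Step 3 — 1.7*T + Cb*B = 20.06 + 23.532 = 43.592 m
Step 4 — S = 194.3 * 43.592 ≈ 8469.9 m^2 (5 s.f.)

8469.9 m^2


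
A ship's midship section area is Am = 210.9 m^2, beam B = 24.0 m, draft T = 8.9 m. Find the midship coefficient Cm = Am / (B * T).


Formula: Cm = Am / (B * T)
Step 1 — B * T = 24.0 * 8.9 = 213.6 m^2
Step 2 — Cm = 210.9 / 213.6 ≈ 0.98736 (5 s.f.)

0.98736


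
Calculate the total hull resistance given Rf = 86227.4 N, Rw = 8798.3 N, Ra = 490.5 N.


Formula: Rt = Rf + Rw + Ra
Substituting: Rt = 86227.4 + 8798.3 + 490.5
Result: Rt = 95516.2 N

95516.2 N


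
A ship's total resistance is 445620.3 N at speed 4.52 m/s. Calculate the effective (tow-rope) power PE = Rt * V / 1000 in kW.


Formula: PE = Rt * V / 1000 (kW)
Step 1 — PE (W) = 445620.3 * 4.52 = 2014203.756 W
Step 2 — PE (kW) = 2014203.756 / 1000 ≈ 2014.2 kW (5 s.f.)

2014.2 kW


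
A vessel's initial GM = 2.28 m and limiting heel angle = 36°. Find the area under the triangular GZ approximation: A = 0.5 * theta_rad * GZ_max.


Formula: GZ_max = GM * sin(theta); Area = 0.5 * theta_rad * GZ_max
Step 1 — GZ_max = 2.28 * sin(36°) = 2.28 * 0.587785 = 1.34015 m
Step 2 — theta_rad = 36 * pi/180 = 0.628319 rad
Step 3 — Area = 0.5 * 0.628319 * 1.34015 ≈ 0.42102 m·rad (5 s.f.)

0.42102 m·rad


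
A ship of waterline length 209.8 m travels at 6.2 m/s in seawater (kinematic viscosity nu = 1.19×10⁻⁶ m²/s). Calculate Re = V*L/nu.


Formula: Re = V * L / nu
Step 1 — V * L = 6.2 * 209.8 = 1300.76 m^2/s
Step 2 — Re = 1300.76 / 1.19e-6 = 1.09e+09

1.09e+09


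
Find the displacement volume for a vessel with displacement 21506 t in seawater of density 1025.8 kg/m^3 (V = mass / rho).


Formula: V = mass / rho
Step 1 — convert tonnes to kg: 21506 t * 1000 = 21506000 kg
Step 2 — V = 21506000 / 1025.8 ≈ 20965 m^3 (5 s.f.)

20965 m^3


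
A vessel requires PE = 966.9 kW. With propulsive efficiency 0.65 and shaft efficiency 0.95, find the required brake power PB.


Formula: PB = PE / (eta_D * eta_S)
Step 1 — combined efficiency = eta_D * eta_S = 0.65 * 0.95 = 0.6175
Step 2 — PB = 966.9 / 0.6175 ≈ 1565.8 kW (5 s.f.)

1565.8 kW


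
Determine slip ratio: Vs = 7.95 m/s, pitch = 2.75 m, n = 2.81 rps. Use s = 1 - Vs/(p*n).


Formula: s = 1 - Vs / (p * n)
Step 1 — p * n = 2.75 * 2.81 = 7.7275
Step 2 — Vs / (p*n) = 7.95 / 7.7275 = 1.028793 (6 d.p.)
Step 3 — s = 1 - 1.028793 = -0.028793

-0.028793


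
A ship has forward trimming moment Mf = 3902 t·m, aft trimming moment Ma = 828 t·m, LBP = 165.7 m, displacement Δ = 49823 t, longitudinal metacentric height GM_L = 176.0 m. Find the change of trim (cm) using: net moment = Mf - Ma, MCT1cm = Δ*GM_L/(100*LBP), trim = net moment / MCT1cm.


Formula: net trimming moment = Mf - Ma; MCT1cm = Δ*GM_L/(100*LBP); trim = net moment / MCT1cm
Step 1 — net trimming moment = 3902 - 828 = 3074 t·m
Step 2 — MCT1cm = 49823 * 176.0 / (100 * 165.7) = 529.2002 t·m/cm
Step 3 — trim = 3074 / 529.2002 ≈ 5.8088 cm (5 s.f.)

5.8088 cm


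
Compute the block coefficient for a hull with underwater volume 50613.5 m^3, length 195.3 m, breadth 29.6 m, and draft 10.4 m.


Formula: Cb = V / (L * B * T)
Step 1 — L * B * T = 195.3 * 29.6 * 10.4 = 60121.152 m^3
Step 2 — Cb = 50613.5 / 60121.152 ≈ 0.84186 (5 s.f.)

0.84186


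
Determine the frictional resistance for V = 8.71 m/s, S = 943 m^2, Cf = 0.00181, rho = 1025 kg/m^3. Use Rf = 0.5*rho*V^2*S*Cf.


Formula: Rf = 0.5 * rho * V^2 * S * Cf
Step 1 — V^2 = 8.71^2 = 75.8641
Step 2 — 0.5 * rho * V^2 = 0.5 * 1025 * 75.8641 = 38880.35125
Step 3 — Rf = 38880.35125 * 943 * 0.00181 ≈ 66362 N (5 s.f.)

66362 N


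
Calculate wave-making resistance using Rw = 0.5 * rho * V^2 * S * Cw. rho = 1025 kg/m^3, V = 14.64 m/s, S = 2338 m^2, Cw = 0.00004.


Formula: Rw = 0.5 * rho * V^2 * S * Cw
Step 1 — V^2 = 14.64^2 = 214.3296
Step 2 — 0.5 * rho * V^2 = 0.5 * 1025 * 214.3296 = 109843.92
Step 3 — Rw = 109843.92 * 2338 * 0.00004 ≈ 10273 N (5 s.f.)

10273 N


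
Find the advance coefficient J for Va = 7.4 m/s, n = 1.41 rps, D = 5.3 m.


Formula: J = Va / (n * D)
Step 1 — n * D = 1.41 * 5.3 = 7.473
Step 2 — J = 7.4 / 7.473 ≈ 0.99023 (5 s.f.)

0.99023


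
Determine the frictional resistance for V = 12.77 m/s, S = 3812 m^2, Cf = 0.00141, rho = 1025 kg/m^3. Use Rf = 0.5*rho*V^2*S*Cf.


Formula: Rf = 0.5 * rho * V^2 * S * Cf
Step 1 — V^2 = 12.77^2 = 163.0729
Step 2 — 0.5 * rho * V^2 = 0.5 * 1025 * 163.0729 = 83574.86125
Step 3 — Rf = 83574.86125 * 3812 * 0.00141 ≈ 449210 N (5 s.f.)

449210 N


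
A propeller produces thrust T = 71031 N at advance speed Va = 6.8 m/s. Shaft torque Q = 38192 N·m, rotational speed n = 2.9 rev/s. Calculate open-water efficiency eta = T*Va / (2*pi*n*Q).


Formula: eta = T * Va / (2 * pi * n * Q)
Step 1 — numerator = T * Va = 71031 * 6.8 = 483010.8
Step 2 — 2 * pi * n = 2 * pi * 2.9 = 18.221237
Step 3 — denominator = 18.221237 * 38192 = 695905.48
Step 4 — eta = 483010.8 / 695905.48 ≈ 0.69408 (5 s.f.)

0.69408


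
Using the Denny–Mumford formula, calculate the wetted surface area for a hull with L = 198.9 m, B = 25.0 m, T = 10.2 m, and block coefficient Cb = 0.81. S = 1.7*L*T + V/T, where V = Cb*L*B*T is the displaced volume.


Formula: S = 1.7*L*T + V/T with V = Cb*L*B*T, i.e. S = L * (1.7*T + Cb*B)
Step 1 — 1.7*T = 1.7 * 10.2 = 17.34 m
Step 2 — Cb*B = 0.81 * 25.0 = 20.25 m
Step 3 — 1.7*T + Cb*B = 17.34 + 20.25 = 37.59 m
Step 4 — S = 198.9 * 37.59 ≈ 7476.7 m^2 (5 s.f.)

7476.7 m^2


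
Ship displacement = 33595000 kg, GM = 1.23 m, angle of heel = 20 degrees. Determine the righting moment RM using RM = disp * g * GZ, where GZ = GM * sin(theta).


Formula: GZ = GM * sin(theta); RM = disp * g * GZ
Step 1 — GZ = 1.23 * sin(20°) = 1.23 * 0.34202 = 0.420685 m
Step 2 — RM = 33595000 * 9.81 * 0.420685 ≈ 138640000 N·m (5 s.f.)

138640000 N·m


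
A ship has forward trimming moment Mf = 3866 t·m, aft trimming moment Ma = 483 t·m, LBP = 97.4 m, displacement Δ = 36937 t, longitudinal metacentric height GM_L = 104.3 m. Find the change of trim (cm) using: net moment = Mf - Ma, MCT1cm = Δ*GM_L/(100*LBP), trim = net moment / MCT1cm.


Formula: net trimming moment = Mf - Ma; MCT1cm = Δ*GM_L/(100*LBP); trim = net moment / MCT1cm
Step 1 — net trimming moment = 3866 - 483 = 3383 t·m
Step 2 — MCT1cm = 36937 * 104.3 / (100 * 97.4) = 395.5369 t·m/cm
Step 3 — trim = 3383 / 395.5369 ≈ 8.5529 cm (5 s.f.)

8.5529 cm


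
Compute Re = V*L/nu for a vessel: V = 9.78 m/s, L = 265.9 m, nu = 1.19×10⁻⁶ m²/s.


Formula: Re = V * L / nu
Step 1 — V * L = 9.78 * 265.9 = 2600.502 m^2/s
Step 2 — Re = 2600.502 / 1.19e-6 = 2.19e+09

2.19e+09


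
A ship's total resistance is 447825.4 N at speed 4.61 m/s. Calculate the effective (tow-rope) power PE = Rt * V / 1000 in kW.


Formula: PE = Rt * V / 1000 (kW)
Step 1 — PE (W) = 447825.4 * 4.61 = 2064475.094 W
Step 2 — PE (kW) = 2064475.094 / 1000 ≈ 2064.5 kW (5 s.f.)

2064.5 kW


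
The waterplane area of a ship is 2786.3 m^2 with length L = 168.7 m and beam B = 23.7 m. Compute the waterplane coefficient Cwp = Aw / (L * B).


Formula: Cwp = Aw / (L * B)
Step 1 — L * B = 168.7 * 23.7 = 3998.19 m^2
Step 2 — Cwp = 2786.3 / 3998.19 ≈ 0.69689 (5 s.f.)

0.69689


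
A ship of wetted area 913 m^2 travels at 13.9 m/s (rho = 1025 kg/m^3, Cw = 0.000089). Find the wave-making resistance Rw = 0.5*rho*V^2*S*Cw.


Formula: Rw = 0.5 * rho * V^2 * S * Cw
Step 1 — V^2 = 13.9^2 = 193.21
Step 2 — 0.5 * rho * V^2 = 0.5 * 1025 * 193.21 = 99020.125
Step 3 — Rw = 99020.125 * 913 * 0.000089 ≈ 8046.1 N (5 s.f.)

8046.1 N


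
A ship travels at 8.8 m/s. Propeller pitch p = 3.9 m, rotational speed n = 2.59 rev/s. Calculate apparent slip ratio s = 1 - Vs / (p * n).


Formula: s = 1 - Vs / (p * n)
Step 1 — p * n = 3.9 * 2.59 = 10.101
Step 2 — Vs / (p*n) = 8.8 / 10.101 = 0.871201 (6 d.p.)
Step 3 — s = 1 - 0.871201 = 0.128799

0.128799


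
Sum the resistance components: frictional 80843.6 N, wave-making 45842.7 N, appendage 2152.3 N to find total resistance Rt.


Formula: Rt = Rf + Rw + Ra
Substituting: Rt = 80843.6 + 45842.7 + 2152.3
Result: Rt = 128838.6 N

128838.6 N


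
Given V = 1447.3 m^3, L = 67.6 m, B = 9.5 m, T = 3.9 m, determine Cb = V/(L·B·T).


Formula: Cb = V / (L * B * T)
Step 1 — L * B * T = 67.6 * 9.5 * 3.9 = 2504.58 m^3
Step 2 — Cb = 1447.3 / 2504.58 ≈ 0.57786 (5 s.f.)

0.57786


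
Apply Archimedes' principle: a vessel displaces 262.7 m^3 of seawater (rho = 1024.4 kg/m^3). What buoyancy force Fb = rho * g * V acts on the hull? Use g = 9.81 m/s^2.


Formula: Fb = rho * g * V
Substituting: Fb = 1024.4 * 9.81 * 262.7
Intermediate: 1024.4 * 9.81 = 10049.364
Result: Fb = 10049.364 * 262.7 ≈ 2640000 N (5 s.f.)

2640000 N


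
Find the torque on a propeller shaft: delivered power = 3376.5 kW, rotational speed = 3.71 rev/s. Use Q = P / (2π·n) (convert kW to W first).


Formula: Q = P_W / (2 * pi * n)
Step 1 — P_W = 3376.5 kW * 1000 = 3376500.0 W
Step 2 — 2 * pi * n = 2 * pi * 3.71 = 23.310617
Step 3 — Q = 3376500.0 / 23.310617 ≈ 144850 N·m (5 s.f.)

144850 N·m


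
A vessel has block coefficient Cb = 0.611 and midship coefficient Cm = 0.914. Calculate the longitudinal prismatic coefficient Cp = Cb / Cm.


Formula: Cp = Cb / Cm
Substituting: Cp = 0.611 / 0.914
Result: Cp ≈ 0.66849 (5 s.f.)

0.66849


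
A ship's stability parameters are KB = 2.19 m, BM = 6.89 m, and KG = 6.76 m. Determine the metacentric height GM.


Formula: GM = KB + BM - KG
Step 1 — KM = KB + BM = 2.19 + 6.89 = 9.08 m
Step 2 — GM = KM - KG = 9.08 - 6.76 = 2.32 m

2.32 m


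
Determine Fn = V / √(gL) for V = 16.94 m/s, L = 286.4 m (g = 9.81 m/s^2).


Formula: Fn = V / sqrt(g * L)
Step 1 — g * L = 9.81 * 286.4 = 2809.584
Step 2 — sqrt(g * L) = sqrt(2809.584) = 53.005509
Step 3 — Fn = 16.94 / 53.005509 ≈ 0.31959 (5 s.f.)

0.31959


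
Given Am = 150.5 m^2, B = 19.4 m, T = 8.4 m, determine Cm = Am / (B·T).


Formula: Cm = Am / (B * T)
Step 1 — B * T = 19.4 * 8.4 = 162.96 m^2
Step 2 — Cm = 150.5 / 162.96 ≈ 0.92354 (5 s.f.)

0.92354


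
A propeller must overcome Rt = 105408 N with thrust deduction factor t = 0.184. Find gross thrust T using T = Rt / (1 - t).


Formula: T = Rt / (1 - t)
Step 1 — (1 - t) = 1 - 0.184 = 0.816
Step 2 — T = 105408 / 0.816 ≈ 129180 N (5 s.f.)

129180 N


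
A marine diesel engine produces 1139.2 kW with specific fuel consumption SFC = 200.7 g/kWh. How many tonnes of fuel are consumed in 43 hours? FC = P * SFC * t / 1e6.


Formula: FC (tonnes) = P * SFC * t / 1,000,000
Step 1 — P * SFC * t = 1139.2 * 200.7 * 43 = 9831409.92 g
Step 2 — FC (tonnes) = 9831409.92 / 1,000,000 ≈ 9.8314 tonnes (5 s.f.)

9.8314 tonnes


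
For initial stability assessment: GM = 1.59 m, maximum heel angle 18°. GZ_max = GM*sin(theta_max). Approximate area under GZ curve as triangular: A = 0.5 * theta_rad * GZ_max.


Formula: GZ_max = GM * sin(theta); Area = 0.5 * theta_rad * GZ_max
Step 1 — GZ_max = 1.59 * sin(18°) = 1.59 * 0.309017 = 0.491337 m
Step 2 — theta_rad = 18 * pi/180 = 0.314159 rad
Step 3 — Area = 0.5 * 0.314159 * 0.491337 ≈ 0.077179 m·rad (5 s.f.)

0.077179 m·rad


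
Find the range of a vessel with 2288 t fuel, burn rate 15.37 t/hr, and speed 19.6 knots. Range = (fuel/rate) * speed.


Formula: endurance = fuel / rate; range = endurance * speed
Step 1 — endurance = 2288 / 15.37 = 148.8614 hours
Step 2 — range = 148.8614 * 19.6 ≈ 2917.7 nautical miles (5 s.f.)

2917.7 NM


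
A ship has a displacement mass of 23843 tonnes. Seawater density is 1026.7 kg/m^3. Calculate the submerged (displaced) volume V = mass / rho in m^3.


Formula: V = mass / rho
Step 1 — convert tonnes to kg: 23843 t * 1000 = 23843000 kg
Step 2 — V = 23843000 / 1026.7 ≈ 23223 m^3 (5 s.f.)

23223 m^3


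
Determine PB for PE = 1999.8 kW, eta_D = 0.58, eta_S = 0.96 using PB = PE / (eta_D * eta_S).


Formula: PB = PE / (eta_D * eta_S)
Step 1 — combined efficiency = eta_D * eta_S = 0.58 * 0.96 = 0.5568
Step 2 — PB = 1999.8 / 0.5568 ≈ 3591.6 kW (5 s.f.)

3591.6 kW


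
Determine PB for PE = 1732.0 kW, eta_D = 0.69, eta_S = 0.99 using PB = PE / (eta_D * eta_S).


Formula: PB = PE / (eta_D * eta_S)
Step 1 — combined efficiency = eta_D * eta_S = 0.69 * 0.99 = 0.6831
Step 2 — PB = 1732.0 / 0.6831 ≈ 2535.5 kW (5 s.f.)

2535.5 kW


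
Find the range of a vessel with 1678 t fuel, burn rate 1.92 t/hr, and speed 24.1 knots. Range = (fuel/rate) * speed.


Formula: endurance = fuel / rate; range = endurance * speed
Step 1 — endurance = 1678 / 1.92 = 873.9583 hours
Step 2 — range = 873.9583 * 24.1 ≈ 21062 nautical miles (5 s.f.)

21062 NM


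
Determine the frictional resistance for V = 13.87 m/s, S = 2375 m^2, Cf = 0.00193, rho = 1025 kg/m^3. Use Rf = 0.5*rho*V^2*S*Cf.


Formula: Rf = 0.5 * rho * V^2 * S * Cf
Step 1 — V^2 = 13.87^2 = 192.3769
Step 2 — 0.5 * rho * V^2 = 0.5 * 1025 * 192.3769 = 98593.16125
Step 3 — Rf = 98593.16125 * 2375 * 0.00193 ≈ 451930 N (5 s.f.)

451930 N


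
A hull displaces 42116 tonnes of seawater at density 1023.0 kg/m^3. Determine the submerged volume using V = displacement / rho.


Formula: V = mass / rho
Step 1 — convert tonnes to kg: 42116 t * 1000 = 42116000 kg
Step 2 — V = 42116000 / 1023.0 ≈ 41169 m^3 (5 s.f.)

41169 m^3


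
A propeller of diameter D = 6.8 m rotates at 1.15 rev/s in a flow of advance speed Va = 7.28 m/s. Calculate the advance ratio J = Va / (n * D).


Formula: J = Va / (n * D)
Step 1 — n * D = 1.15 * 6.8 = 7.82
Step 2 — J = 7.28 / 7.82 ≈ 0.93095 (5 s.f.)

0.93095


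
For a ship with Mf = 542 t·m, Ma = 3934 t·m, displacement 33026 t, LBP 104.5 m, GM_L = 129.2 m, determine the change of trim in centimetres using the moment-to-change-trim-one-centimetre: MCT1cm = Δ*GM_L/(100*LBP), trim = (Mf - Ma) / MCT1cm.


Formula: net trimming moment = Mf - Ma; MCT1cm = Δ*GM_L/(100*LBP); trim = net moment / MCT1cm
Step 1 — net trimming moment = 542 - 3934 = -3392 t·m
Step 2 — MCT1cm = 33026 * 129.2 / (100 * 104.5) = 408.3215 t·m/cm
Step 3 — trim = -3392 / 408.3215 ≈ -8.3072 cm (5 s.f.)

-8.3072 cm


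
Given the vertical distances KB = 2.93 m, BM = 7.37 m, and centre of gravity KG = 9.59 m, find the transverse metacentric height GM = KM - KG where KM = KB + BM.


Formula: GM = KB + BM - KG
Step 1 — KM = KB + BM = 2.93 + 7.37 = 10.3 m
Step 2 — GM = KM - KG = 10.3 - 9.59 = 0.71 m

0.71 m


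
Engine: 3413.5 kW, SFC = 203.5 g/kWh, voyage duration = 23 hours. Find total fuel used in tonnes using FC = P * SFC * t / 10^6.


Formula: FC (tonnes) = P * SFC * t / 1,000,000
Step 1 — P * SFC * t = 3413.5 * 203.5 * 23 = 15976886.75 g
Step 2 — FC (tonnes) = 15976886.75 / 1,000,000 ≈ 15.977 tonnes (5 s.f.)

15.977 tonnes


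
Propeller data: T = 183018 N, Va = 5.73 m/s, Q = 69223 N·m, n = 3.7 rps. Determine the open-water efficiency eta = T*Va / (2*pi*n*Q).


Formula: eta = T * Va / (2 * pi * n * Q)
Step 1 — numerator = T * Va = 183018 * 5.73 = 1048693.14
Step 2 — 2 * pi * n = 2 * pi * 3.7 = 23.247786
Step 3 — denominator = 23.247786 * 69223 = 1609281.49
Step 4 — eta = 1048693.14 / 1609281.49 ≈ 0.65165 (5 s.f.)

0.65165


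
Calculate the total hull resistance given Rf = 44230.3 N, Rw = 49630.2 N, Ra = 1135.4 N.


Formula: Rt = Rf + Rw + Ra
Substituting: Rt = 44230.3 + 49630.2 + 1135.4
Result: Rt = 94995.9 N

94995.9 N


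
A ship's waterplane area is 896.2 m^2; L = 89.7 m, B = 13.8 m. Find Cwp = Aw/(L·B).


Formula: Cwp = Aw / (L * B)
Step 1 — L * B = 89.7 * 13.8 = 1237.86 m^2
Step 2 — Cwp = 896.2 / 1237.86 ≈ 0.72399 (5 s.f.)

0.72399


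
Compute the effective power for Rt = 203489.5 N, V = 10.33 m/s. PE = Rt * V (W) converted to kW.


Formula: PE = Rt * V / 1000 (kW)
Step 1 — PE (W) = 203489.5 * 10.33 = 2102046.535 W
Step 2 — PE (kW) = 2102046.535 / 1000 ≈ 2102.0 kW (5 s.f.)

2102.0 kW


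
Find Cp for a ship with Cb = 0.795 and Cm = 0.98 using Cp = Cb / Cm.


Formula: Cp = Cb / Cm
Substituting: Cp = 0.795 / 0.98
Result: Cp ≈ 0.81122 (5 s.f.)

0.81122


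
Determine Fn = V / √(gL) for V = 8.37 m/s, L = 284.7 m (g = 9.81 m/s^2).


Formula: Fn = V / sqrt(g * L)
Step 1 — g * L = 9.81 * 284.7 = 2792.907
Step 2 — sqrt(g * L) = sqrt(2792.907) = 52.847961
Step 3 — Fn = 8.37 / 52.847961 ≈ 0.15838 (5 s.f.)

0.15838


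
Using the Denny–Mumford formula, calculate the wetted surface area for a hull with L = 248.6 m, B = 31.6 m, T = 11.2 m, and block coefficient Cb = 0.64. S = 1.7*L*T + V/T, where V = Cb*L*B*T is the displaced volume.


Formula: S = 1.7*L*T + V/T with V = Cb*L*B*T, i.e. S = L * (1.7*T + Cb*B)
Step 1 — 1.7*T = 1.7 * 11.2 = 19.04 m
Step 2 — Cb*B = 0.64 * 31.6 = 20.224 m
Step 3 — 1.7*T + Cb*B = 19.04 + 20.224 = 39.264 m
Step 4 — S = 248.6 * 39.264 ≈ 9761.0 m^2 (5 s.f.)

9761.0 m^2


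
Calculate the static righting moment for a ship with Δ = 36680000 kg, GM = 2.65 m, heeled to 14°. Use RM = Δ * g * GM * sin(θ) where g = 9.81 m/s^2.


Formula: GZ = GM * sin(theta); RM = disp * g * GZ
Step 1 — GZ = 2.65 * sin(14°) = 2.65 * 0.241922 = 0.641093 m
Step 2 — RM = 36680000 * 9.81 * 0.641093 ≈ 230690000 N·m (5 s.f.)

230690000 N·m


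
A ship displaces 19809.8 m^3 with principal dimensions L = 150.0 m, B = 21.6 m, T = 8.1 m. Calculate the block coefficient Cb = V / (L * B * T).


Formula: Cb = V / (L * B * T)
Step 1 — L * B * T = 150.0 * 21.6 * 8.1 = 26244.0 m^3
Step 2 — Cb = 19809.8 / 26244.0 ≈ 0.75483 (5 s.f.)

0.75483


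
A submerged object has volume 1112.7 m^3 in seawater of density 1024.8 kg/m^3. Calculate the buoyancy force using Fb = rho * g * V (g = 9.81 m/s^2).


Formula: Fb = rho * g * V
Substituting: Fb = 1024.8 * 9.81 * 1112.7
Intermediate: 1024.8 * 9.81 = 10053.288
Result: Fb = 10053.288 * 1112.7 ≈ 11186000 N (5 s.f.)

11186000 N


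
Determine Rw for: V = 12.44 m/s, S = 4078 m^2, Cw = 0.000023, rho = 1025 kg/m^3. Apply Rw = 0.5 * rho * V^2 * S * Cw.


Formula: Rw = 0.5 * rho * V^2 * S * Cw
Step 1 — V^2 = 12.44^2 = 154.7536
Step 2 — 0.5 * rho * V^2 = 0.5 * 1025 * 154.7536 = 79311.22
Step 3 — Rw = 79311.22 * 4078 * 0.000023 ≈ 7438.9 N (5 s.f.)

7438.9 N


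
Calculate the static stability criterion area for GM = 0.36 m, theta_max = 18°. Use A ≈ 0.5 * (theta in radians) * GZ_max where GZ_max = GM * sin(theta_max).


Formula: GZ_max = GM * sin(theta); Area = 0.5 * theta_rad * GZ_max
Step 1 — GZ_max = 0.36 * sin(18°) = 0.36 * 0.309017 = 0.111246 m
Step 2 — theta_rad = 18 * pi/180 = 0.314159 rad
Step 3 — Area = 0.5 * 0.314159 * 0.111246 ≈ 0.017474 m·rad (5 s.f.)

0.017474 m·rad


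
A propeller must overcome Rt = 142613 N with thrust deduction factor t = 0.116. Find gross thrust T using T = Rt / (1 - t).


Formula: T = Rt / (1 - t)
Step 1 — (1 - t) = 1 - 0.116 = 0.884
Step 2 — T = 142613 / 0.884 ≈ 161330 N (5 s.f.)

161330 N


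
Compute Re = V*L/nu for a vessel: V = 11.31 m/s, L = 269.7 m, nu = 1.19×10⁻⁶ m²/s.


Formula: Re = V * L / nu
Step 1 — V * L = 11.31 * 269.7 = 3050.307 m^2/s
Step 2 — Re = 3050.307 / 1.19e-6 = 2.56e+09

2.56e+09


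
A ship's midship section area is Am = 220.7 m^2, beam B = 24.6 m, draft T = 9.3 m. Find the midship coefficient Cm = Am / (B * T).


Formula: Cm = Am / (B * T)
Step 1 — B * T = 24.6 * 9.3 = 228.78 m^2
Step 2 — Cm = 220.7 / 228.78 ≈ 0.96468 (5 s.f.)

0.96468


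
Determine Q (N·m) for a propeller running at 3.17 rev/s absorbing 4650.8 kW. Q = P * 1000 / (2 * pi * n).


Formula: Q = P_W / (2 * pi * n)
Step 1 — P_W = 4650.8 kW * 1000 = 4650800.0 W
Step 2 — 2 * pi * n = 2 * pi * 3.17 = 19.917697
Step 3 — Q = 4650800.0 / 19.917697 ≈ 233500 N·m (5 s.f.)

233500 N·m


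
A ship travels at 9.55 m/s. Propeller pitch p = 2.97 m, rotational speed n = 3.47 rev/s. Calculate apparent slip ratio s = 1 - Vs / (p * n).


Formula: s = 1 - Vs / (p * n)
Step 1 — p * n = 2.97 * 3.47 = 10.3059
Step 2 — Vs / (p*n) = 9.55 / 10.3059 = 0.926654 (6 d.p.)
Step 3 — s = 1 - 0.926654 = 0.073346

0.073346


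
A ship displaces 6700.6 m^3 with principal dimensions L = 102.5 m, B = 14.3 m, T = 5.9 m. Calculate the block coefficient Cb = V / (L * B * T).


Formula: Cb = V / (L * B * T)
Step 1 — L * B * T = 102.5 * 14.3 * 5.9 = 8647.925 m^3
Step 2 — Cb = 6700.6 / 8647.925 ≈ 0.77482 (5 s.f.)

0.77482


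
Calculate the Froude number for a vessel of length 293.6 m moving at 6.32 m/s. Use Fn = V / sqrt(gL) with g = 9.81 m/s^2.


Formula: Fn = V / sqrt(g * L)
Step 1 — g * L = 9.81 * 293.6 = 2880.216
Step 2 — sqrt(g * L) = sqrt(2880.216) = 53.667644
Step 3 — Fn = 6.32 / 53.667644 ≈ 0.11776 (5 s.f.)

0.11776


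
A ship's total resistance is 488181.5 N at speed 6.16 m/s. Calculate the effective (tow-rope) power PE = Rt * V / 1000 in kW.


Formula: PE = Rt * V / 1000 (kW)
Step 1 — PE (W) = 488181.5 * 6.16 = 3007198.04 W
Step 2 — PE (kW) = 3007198.04 / 1000 ≈ 3007.2 kW (5 s.f.)

3007.2 kW
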